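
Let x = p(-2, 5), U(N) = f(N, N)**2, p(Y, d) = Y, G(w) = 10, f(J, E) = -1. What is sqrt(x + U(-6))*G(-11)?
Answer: 10*I ≈ 10.0*I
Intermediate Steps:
U(N) = 1 (U(N) = (-1)**2 = 1)
x = -2
sqrt(x + U(-6))*G(-11) = sqrt(-2 + 1)*10 = sqrt(-1)*10 = I*10 = 10*I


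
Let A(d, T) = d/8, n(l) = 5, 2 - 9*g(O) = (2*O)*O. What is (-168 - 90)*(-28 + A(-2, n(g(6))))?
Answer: 14577/2 ≈ 7288.5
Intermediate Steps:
g(O) = 2/9 - 2*O²/9 (g(O) = 2/9 - 2*O*O/9 = 2/9 - 2*O²/9)
A(d, T) = d/8 (A(d, T) = d*(⅛) = d/8)
(-168 - 90)*(-28 + A(-2, n(g(6)))) = (-168 - 90)*(-28 + (⅛)*(-2)) = -258*(-28 - ¼) = -258*(-113/4) = 14577/2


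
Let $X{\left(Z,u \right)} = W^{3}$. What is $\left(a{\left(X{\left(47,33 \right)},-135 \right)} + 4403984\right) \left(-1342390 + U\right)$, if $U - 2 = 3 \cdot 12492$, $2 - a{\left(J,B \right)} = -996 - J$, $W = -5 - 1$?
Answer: $-5747832010592$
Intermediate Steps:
$W = -6$ ($W = -5 - 1 = -6$)
$X{\left(Z,u \right)} = -216$ ($X{\left(Z,u \right)} = \left(-6\right)^{3} = -216$)
$a{\left(J,B \right)} = 998 + J$ ($a{\left(J,B \right)} = 2 - \left(-996 - J\right) = 2 + \left(996 + J\right) = 998 + J$)
$U = 37478$ ($U = 2 + 3 \cdot 12492 = 2 + 37476 = 37478$)
$\left(a{\left(X{\left(47,33 \right)},-135 \right)} + 4403984\right) \left(-1342390 + U\right) = \left(\left(998 - 216\right) + 4403984\right) \left(-1342390 + 37478\right) = \left(782 + 4403984\right) \left(-1304912\right) = 4404766 \left(-1304912\right) = -5747832010592$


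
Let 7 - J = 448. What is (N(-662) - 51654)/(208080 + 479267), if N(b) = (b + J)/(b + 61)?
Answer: -31042951/413095547 ≈ -0.075147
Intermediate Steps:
J = -441 (J = 7 - 1*448 = 7 - 448 = -441)
N(b) = (-441 + b)/(61 + b) (N(b) = (b - 441)/(b + 61) = (-441 + b)/(61 + b))
(N(-662) - 51654)/(208080 + 479267) = ((-441 - 662)/(61 - 662) - 51654)/(208080 + 479267) = (-1103/(-601) - 51654)/687347 = (-1/601*(-1103) - 51654)*(1/687347) = (1103/601 - 51654)*(1/687347) = -31042951/601*1/687347 = -31042951/413095547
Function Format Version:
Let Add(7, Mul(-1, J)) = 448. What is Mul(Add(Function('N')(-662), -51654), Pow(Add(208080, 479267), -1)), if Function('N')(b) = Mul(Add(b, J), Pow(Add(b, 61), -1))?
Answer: Rational(-31042951, 413095547) ≈ -0.075147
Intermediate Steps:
J = -441 (J = Add(7, Mul(-1, 448)) = Add(7, -448) = -441)
Function('N')(b) = Mul(Pow(Add(61, b), -1), Add(-441, b)) (Function('N')(b) = Mul(Add(b, -441), Pow(Add(b, 61), -1)) = Mul(Add(-441, b), Pow(Add(61, b), -1)) = Mul(Pow(Add(61, b), -1), Add(-441, b)))
Mul(Add(Function('N')(-662), -51654), Pow(Add(208080, 479267), -1)) = Mul(Add(Mul(Pow(Add(61, -662), -1), Add(-441, -662)), -51654), Pow(Add(208080, 479267), -1)) = Mul(Add(Mul(Pow(-601, -1), -1103), -51654), Pow(687347, -1)) = Mul(Add(Mul(Rational(-1, 601), -1103), -51654), Rational(1, 687347)) = Mul(Add(Rational(1103, 601), -51654), Rational(1, 687347)) = Mul(Rational(-31042951, 601), Rational(1, 687347)) = Rational(-31042951, 413095547)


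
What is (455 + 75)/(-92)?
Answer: -265/46 ≈ -5.7609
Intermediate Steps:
(455 + 75)/(-92) = -1/92*530 = -265/46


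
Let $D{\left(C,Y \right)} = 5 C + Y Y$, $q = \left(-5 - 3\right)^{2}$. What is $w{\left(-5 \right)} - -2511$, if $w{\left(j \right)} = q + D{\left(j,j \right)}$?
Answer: $2575$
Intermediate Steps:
$q = 64$ ($q = \left(-8\right)^{2} = 64$)
$D{\left(C,Y \right)} = Y^{2} + 5 C$ ($D{\left(C,Y \right)} = 5 C + Y^{2} = Y^{2} + 5 C$)
$w{\left(j \right)} = 64 + j^{2} + 5 j$ ($w{\left(j \right)} = 64 + \left(j^{2} + 5 j\right) = 64 + j^{2} + 5 j$)
$w{\left(-5 \right)} - -2511 = \left(64 + \left(-5\right)^{2} + 5 \left(-5\right)\right) - -2511 = \left(64 + 25 - 25\right) + 2511 = 64 + 2511 = 2575$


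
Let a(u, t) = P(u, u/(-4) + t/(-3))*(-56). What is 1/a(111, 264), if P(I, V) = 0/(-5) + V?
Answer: 1/6482 ≈ 0.00015427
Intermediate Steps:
P(I, V) = V (P(I, V) = 0*(-1/5) + V = 0 + V = V)
a(u, t) = 14*u + 56*t/3 (a(u, t) = (u/(-4) + t/(-3))*(-56) = (u*(-1/4) + t*(-1/3))*(-56) = (-u/4 - t/3)*(-56) = (-t/3 - u/4)*(-56) = 14*u + 56*t/3)
1/a(111, 264) = 1/(14*111 + (56/3)*264) = 1/(1554 + 4928) = 1/6482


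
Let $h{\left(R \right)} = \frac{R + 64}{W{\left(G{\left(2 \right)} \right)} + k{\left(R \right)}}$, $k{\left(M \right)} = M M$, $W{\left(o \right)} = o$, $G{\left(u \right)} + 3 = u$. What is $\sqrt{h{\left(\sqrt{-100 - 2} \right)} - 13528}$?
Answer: $\frac{\sqrt{-143525144 - 103 i \sqrt{102}}}{103} \approx 0.00042151 - 116.31 i$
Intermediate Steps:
$G{\left(u \right)} = -3 + u$
$k{\left(M \right)} = M^{2}$
$h{\left(R \right)} = \frac{64 + R}{-1 + R^{2}}$ ($h{\left(R \right)} = \frac{R + 64}{\left(-3 + 2\right) + R^{2}} = \frac{64 + R}{-1 + R^{2}}$)
$\sqrt{h{\left(\sqrt{-100 - 2} \right)} - 13528} = \sqrt{\frac{64 + \sqrt{-100 - 2}}{-1 + \left(\sqrt{-100 - 2}\right)^{2}} - 13528} = \sqrt{\frac{64 + \sqrt{-102}}{-1 + \left(\sqrt{-102}\right)^{2}} - 13528} = \sqrt{\frac{64 + i \sqrt{102}}{-1 + \left(i \sqrt{102}\right)^{2}} - 13528} = \sqrt{\frac{64 + i \sqrt{102}}{-1 - 102} - 13528} = \sqrt{\frac{64 + i \sqrt{102}}{-103} - 13528} = \sqrt{- \frac{64 + i \sqrt{102}}{103} - 13528} = \sqrt{\left(- \frac{64}{103} - \frac{i \sqrt{102}}{103}\right) - 13528} = \sqrt{- \frac{1393448}{103} - \frac{i \sqrt{102}}{103}}$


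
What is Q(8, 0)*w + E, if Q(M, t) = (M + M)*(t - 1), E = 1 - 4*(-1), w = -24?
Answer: 389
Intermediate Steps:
E = 5 (E = 1 + 4 = 5)
Q(M, t) = 2*M*(-1 + t) (Q(M, t) = (2*M)*(-1 + t) = 2*M*(-1 + t))
Q(8, 0)*w + E = (2*8*(-1 + 0))*(-24) + 5 = (2*8*(-1))*(-24) + 5 = -16*(-24) + 5 = 384 + 5 = 389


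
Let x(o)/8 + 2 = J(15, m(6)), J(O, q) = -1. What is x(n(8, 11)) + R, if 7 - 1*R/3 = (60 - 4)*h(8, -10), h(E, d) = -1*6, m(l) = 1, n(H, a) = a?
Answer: 1005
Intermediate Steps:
h(E, d) = -6
x(o) = -24 (x(o) = -16 + 8*(-1) = -16 - 8 = -24)
R = 1029 (R = 21 - 3*(60 - 4)*(-6) = 21 - 168*(-6) = 21 - 3*(-336) = 21 + 1008 = 1029)
x(n(8, 11)) + R = -24 + 1029 = 1005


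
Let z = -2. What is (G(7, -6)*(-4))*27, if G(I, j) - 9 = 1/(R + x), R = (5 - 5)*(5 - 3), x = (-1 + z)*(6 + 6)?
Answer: -969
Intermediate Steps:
x = -36 (x = (-1 - 2)*(6 + 6) = -3*12 = -36)
R = 0 (R = 0*2 = 0)
G(I, j) = 323/36 (G(I, j) = 9 + 1/(0 - 36) = 9 + 1/(-36) = 9 - 1/36 = 323/36)
(G(7, -6)*(-4))*27 = ((323/36)*(-4))*27 = -323/9*27 = -969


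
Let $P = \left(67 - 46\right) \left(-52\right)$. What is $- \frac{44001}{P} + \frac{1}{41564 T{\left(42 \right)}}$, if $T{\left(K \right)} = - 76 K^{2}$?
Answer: $\frac{2918856672131}{72439069248} \approx 40.294$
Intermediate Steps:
$P = -1092$ ($P = 21 \left(-52\right) = -1092$)
$- \frac{44001}{P} + \frac{1}{41564 T{\left(42 \right)}} = - \frac{44001}{-1092} + \frac{1}{41564 \left(- 76 \cdot 42^{2}\right)} = \left(-44001\right) \left(- \frac{1}{1092}\right) + \frac{1}{41564 \left(\left(-76\right) 1764\right)} = \frac{14667}{364} + \frac{1}{41564 \left(-134064\right)} = \frac{14667}{364} + \frac{1}{41564} \left(- \frac{1}{134064}\right) = \frac{14667}{364} - \frac{1}{5572236096} = \frac{2918856672131}{72439069248}$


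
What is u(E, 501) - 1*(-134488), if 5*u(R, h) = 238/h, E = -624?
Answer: 336892678/2505 ≈ 1.3449e+5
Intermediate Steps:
u(R, h) = 238/(5*h) (u(R, h) = (238/h)/5 = 238/(5*h))
u(E, 501) - 1*(-134488) = (238/5)/501 - 1*(-134488) = (238/5)*(1/501) + 134488 = 238/2505 + 134488 = 336892678/2505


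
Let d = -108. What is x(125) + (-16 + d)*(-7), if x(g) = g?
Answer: 993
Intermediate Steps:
x(125) + (-16 + d)*(-7) = 125 + (-16 - 108)*(-7) = 125 - 124*(-7) = 125 + 868 = 993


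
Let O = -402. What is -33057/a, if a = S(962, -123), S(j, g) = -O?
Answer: -11019/134 ≈ -82.231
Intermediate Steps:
S(j, g) = 402 (S(j, g) = -1*(-402) = 402)
a = 402
-33057/a = -33057/402 = -33057*1/402 = -11019/134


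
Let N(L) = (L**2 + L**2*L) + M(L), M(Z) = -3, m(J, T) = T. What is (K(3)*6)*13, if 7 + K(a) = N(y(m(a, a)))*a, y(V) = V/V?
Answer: -780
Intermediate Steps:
y(V) = 1
N(L) = -3 + L**2 + L**3 (N(L) = (L**2 + L**2*L) - 3 = (L**2 + L**3) - 3 = -3 + L**2 + L**3)
K(a) = -7 - a (K(a) = -7 + (-3 + 1**2 + 1**3)*a = -7 + (-3 + 1 + 1)*a = -7 - a)
(K(3)*6)*13 = ((-7 - 1*3)*6)*13 = ((-7 - 3)*6)*13 = -10*6*13 = -60*13 = -780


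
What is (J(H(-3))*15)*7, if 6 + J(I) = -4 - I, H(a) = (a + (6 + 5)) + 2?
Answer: -2100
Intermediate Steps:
H(a) = 13 + a (H(a) = (a + 11) + 2 = (11 + a) + 2 = 13 + a)
J(I) = -10 - I (J(I) = -6 + (-4 - I) = -10 - I)
(J(H(-3))*15)*7 = ((-10 - (13 - 3))*15)*7 = ((-10 - 1*10)*15)*7 = ((-10 - 10)*15)*7 = -20*15*7 = -300*7 = -2100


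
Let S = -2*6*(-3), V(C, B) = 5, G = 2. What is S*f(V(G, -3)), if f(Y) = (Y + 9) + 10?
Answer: 864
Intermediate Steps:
f(Y) = 19 + Y (f(Y) = (9 + Y) + 10 = 19 + Y)
S = 36 (S = -12*(-3) = 36)
S*f(V(G, -3)) = 36*(19 + 5) = 36*24 = 864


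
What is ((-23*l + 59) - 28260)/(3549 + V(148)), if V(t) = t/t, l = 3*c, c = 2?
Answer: -28339/3550 ≈ -7.9828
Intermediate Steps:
l = 6 (l = 3*2 = 6)
V(t) = 1
((-23*l + 59) - 28260)/(3549 + V(148)) = ((-23*6 + 59) - 28260)/(3549 + 1) = ((-138 + 59) - 28260)/3550 = (-79 - 28260)*(1/3550) = -28339*1/3550 = -28339/3550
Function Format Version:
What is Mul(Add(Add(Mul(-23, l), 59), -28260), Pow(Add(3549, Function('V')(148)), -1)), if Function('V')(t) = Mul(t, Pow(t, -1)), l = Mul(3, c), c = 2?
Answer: Rational(-28339, 3550) ≈ -7.9828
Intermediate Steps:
l = 6 (l = Mul(3, 2) = 6)
Function('V')(t) = 1
Mul(Add(Add(Mul(-23, l), 59), -28260), Pow(Add(3549, Function('V')(148)), -1)) = Mul(Add(Add(Mul(-23, 6), 59), -28260), Pow(Add(3549, 1), -1)) = Mul(Add(Add(-138, 59), -28260), Pow(3550, -1)) = Mul(Add(-79, -28260), Rational(1, 3550)) = Mul(-28339, Rational(1, 3550)) = Rational(-28339, 3550)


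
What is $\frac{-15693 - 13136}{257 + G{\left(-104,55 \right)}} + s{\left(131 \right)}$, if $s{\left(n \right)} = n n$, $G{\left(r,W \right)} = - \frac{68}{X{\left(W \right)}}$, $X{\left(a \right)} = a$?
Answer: $\frac{239818192}{14067} \approx 17048.0$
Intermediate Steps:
$G{\left(r,W \right)} = - \frac{68}{W}$
$s{\left(n \right)} = n^{2}$
$\frac{-15693 - 13136}{257 + G{\left(-104,55 \right)}} + s{\left(131 \right)} = \frac{-15693 - 13136}{257 - \frac{68}{55}} + 131^{2} = - \frac{28829}{257 - \frac{68}{55}} + 17161 = - \frac{28829}{\frac{14067}{55}} + 17161 = \left(-28829\right) \frac{55}{14067} + 17161 = - \frac{1585595}{14067} + 17161 = \frac{239818192}{14067}$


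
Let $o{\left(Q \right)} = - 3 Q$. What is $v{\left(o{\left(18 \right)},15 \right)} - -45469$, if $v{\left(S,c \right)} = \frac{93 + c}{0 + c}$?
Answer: $\frac{227381}{5} \approx 45476.0$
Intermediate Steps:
$v{\left(S,c \right)} = \frac{93 + c}{c}$
$v{\left(o{\left(18 \right)},15 \right)} - -45469 = \frac{93 + 15}{15} - -45469 = \frac{1}{15} \cdot 108 + 45469 = \frac{36}{5} + 45469 = \frac{227381}{5}$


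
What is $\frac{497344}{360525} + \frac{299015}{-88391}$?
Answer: $- \frac{3360086809}{1677219225} \approx -2.0034$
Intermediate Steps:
$\frac{497344}{360525} + \frac{299015}{-88391} = 497344 \cdot \frac{1}{360525} + 299015 \left(- \frac{1}{88391}\right) = \frac{26176}{18975} - \frac{299015}{88391} = - \frac{3360086809}{1677219225}$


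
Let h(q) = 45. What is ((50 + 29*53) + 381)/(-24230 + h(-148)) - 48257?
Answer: -1167097513/24185 ≈ -48257.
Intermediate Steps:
((50 + 29*53) + 381)/(-24230 + h(-148)) - 48257 = ((50 + 29*53) + 381)/(-24230 + 45) - 48257 = ((50 + 1537) + 381)/(-24185) - 48257 = (1587 + 381)*(-1/24185) - 48257 = 1968*(-1/24185) - 48257 = -1968/24185 - 48257 = -1167097513/24185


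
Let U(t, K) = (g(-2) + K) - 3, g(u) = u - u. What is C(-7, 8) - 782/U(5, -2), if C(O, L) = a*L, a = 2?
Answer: 862/5 ≈ 172.40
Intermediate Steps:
g(u) = 0
U(t, K) = -3 + K (U(t, K) = (0 + K) - 3 = K - 3 = -3 + K)
C(O, L) = 2*L
C(-7, 8) - 782/U(5, -2) = 2*8 - 782/(-3 - 2) = 16 - 782/(-5) = 16 - 782*(-1)/5 = 16 - 23*(-34/5) = 16 + 782/5 = 862/5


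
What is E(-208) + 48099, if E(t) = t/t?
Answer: 48100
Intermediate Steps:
E(t) = 1
E(-208) + 48099 = 1 + 48099 = 48100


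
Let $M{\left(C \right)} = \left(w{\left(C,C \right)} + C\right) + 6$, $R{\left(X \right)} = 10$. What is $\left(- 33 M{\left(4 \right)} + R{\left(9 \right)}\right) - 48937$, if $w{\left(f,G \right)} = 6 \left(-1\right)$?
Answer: $-49059$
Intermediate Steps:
$w{\left(f,G \right)} = -6$
$M{\left(C \right)} = C$ ($M{\left(C \right)} = \left(-6 + C\right) + 6 = C$)
$\left(- 33 M{\left(4 \right)} + R{\left(9 \right)}\right) - 48937 = \left(\left(-33\right) 4 + 10\right) - 48937 = \left(-132 + 10\right) - 48937 = -122 - 48937 = -49059$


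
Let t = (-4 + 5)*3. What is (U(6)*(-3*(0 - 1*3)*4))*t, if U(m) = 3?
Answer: 324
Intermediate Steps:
t = 3 (t = 1*3 = 3)
(U(6)*(-3*(0 - 1*3)*4))*t = (3*(-3*(0 - 1*3)*4))*3 = (3*(-3*(0 - 3)*4))*3 = (3*(-3*(-3)*4))*3 = (3*(9*4))*3 = (3*36)*3 = 108*3 = 324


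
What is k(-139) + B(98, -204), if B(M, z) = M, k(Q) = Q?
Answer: -41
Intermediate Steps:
k(-139) + B(98, -204) = -139 + 98 = -41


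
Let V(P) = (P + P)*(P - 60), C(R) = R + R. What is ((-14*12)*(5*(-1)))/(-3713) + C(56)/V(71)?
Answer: -448112/2899853 ≈ -0.15453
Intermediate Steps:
C(R) = 2*R
V(P) = 2*P*(-60 + P) (V(P) = (2*P)*(-60 + P) = 2*P*(-60 + P))
((-14*12)*(5*(-1)))/(-3713) + C(56)/V(71) = ((-14*12)*(5*(-1)))/(-3713) + (2*56)/((2*71*(-60 + 71))) = -168*(-5)*(-1/3713) + 112/((2*71*11)) = 840*(-1/3713) + 112/1562 = -840/3713 + 112*(1/1562) = -840/3713 + 56/781 = -448112/2899853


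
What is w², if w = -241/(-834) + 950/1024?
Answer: 67480972441/45583958016 ≈ 1.4804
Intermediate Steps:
w = 259771/213504 (w = -241*(-1/834) + 950*(1/1024) = 241/834 + 475/512 = 259771/213504 ≈ 1.2167)
w² = (259771/213504)² = 67480972441/45583958016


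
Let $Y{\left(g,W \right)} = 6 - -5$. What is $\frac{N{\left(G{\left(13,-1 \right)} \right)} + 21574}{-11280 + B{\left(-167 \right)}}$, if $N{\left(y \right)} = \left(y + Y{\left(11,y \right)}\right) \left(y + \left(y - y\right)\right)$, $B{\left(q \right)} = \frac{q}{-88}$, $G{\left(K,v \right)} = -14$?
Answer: $- \frac{1902208}{992473} \approx -1.9166$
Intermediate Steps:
$Y{\left(g,W \right)} = 11$ ($Y{\left(g,W \right)} = 6 + 5 = 11$)
$B{\left(q \right)} = - \frac{q}{88}$ ($B{\left(q \right)} = q \left(- \frac{1}{88}\right) = - \frac{q}{88}$)
$N{\left(y \right)} = y \left(11 + y\right)$ ($N{\left(y \right)} = \left(y + 11\right) \left(y + \left(y - y\right)\right) = \left(11 + y\right) \left(y + 0\right) = \left(11 + y\right) y = y \left(11 + y\right)$)
$\frac{N{\left(G{\left(13,-1 \right)} \right)} + 21574}{-11280 + B{\left(-167 \right)}} = \frac{- 14 \left(11 - 14\right) + 21574}{-11280 - - \frac{167}{88}} = \frac{\left(-14\right) \left(-3\right) + 21574}{-11280 + \frac{167}{88}} = \frac{42 + 21574}{- \frac{992473}{88}} = 21616 \left(- \frac{88}{992473}\right) = - \frac{1902208}{992473}$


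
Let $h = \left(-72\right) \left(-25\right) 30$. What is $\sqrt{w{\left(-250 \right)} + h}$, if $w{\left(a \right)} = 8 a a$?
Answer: $20 \sqrt{1385} \approx 744.31$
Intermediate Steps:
$h = 54000$ ($h = 1800 \cdot 30 = 54000$)
$w{\left(a \right)} = 8 a^{2}$
$\sqrt{w{\left(-250 \right)} + h} = \sqrt{8 \left(-250\right)^{2} + 54000} = \sqrt{8 \cdot 62500 + 54000} = \sqrt{500000 + 54000} = \sqrt{554000} = 20 \sqrt{1385}$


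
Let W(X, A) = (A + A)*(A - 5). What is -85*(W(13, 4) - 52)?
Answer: 5100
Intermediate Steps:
W(X, A) = 2*A*(-5 + A) (W(X, A) = (2*A)*(-5 + A) = 2*A*(-5 + A))
-85*(W(13, 4) - 52) = -85*(2*4*(-5 + 4) - 52) = -85*(2*4*(-1) - 52) = -85*(-8 - 52) = -85*(-60) = 5100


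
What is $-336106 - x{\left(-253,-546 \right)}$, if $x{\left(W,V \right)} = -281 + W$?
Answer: $-335572$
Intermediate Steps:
$-336106 - x{\left(-253,-546 \right)} = -336106 - \left(-281 - 253\right) = -336106 - -534 = -336106 + 534 = -335572$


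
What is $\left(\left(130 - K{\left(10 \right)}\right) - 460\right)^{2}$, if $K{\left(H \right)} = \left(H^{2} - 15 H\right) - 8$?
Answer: $73984$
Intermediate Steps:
$K{\left(H \right)} = -8 + H^{2} - 15 H$
$\left(\left(130 - K{\left(10 \right)}\right) - 460\right)^{2} = \left(\left(130 - \left(-8 + 10^{2} - 150\right)\right) - 460\right)^{2} = \left(\left(130 - \left(-8 + 100 - 150\right)\right) - 460\right)^{2} = \left(\left(130 - -58\right) - 460\right)^{2} = \left(\left(130 + 58\right) - 460\right)^{2} = \left(188 - 460\right)^{2} = \left(-272\right)^{2} = 73984$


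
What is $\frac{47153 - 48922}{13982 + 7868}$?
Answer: $- \frac{1769}{21850} \approx -0.080961$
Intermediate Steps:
$\frac{47153 - 48922}{13982 + 7868} = - \frac{1769}{21850}$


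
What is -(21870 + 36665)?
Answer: -58535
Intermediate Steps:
-(21870 + 36665) = -1*58535 = -58535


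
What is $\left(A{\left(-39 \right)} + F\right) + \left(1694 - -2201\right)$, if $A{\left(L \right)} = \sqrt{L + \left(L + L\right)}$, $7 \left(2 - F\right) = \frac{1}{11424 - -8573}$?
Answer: $\frac{545498162}{139979} + 3 i \sqrt{13} \approx 3897.0 + 10.817 i$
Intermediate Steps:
$F = \frac{279957}{139979}$ ($F = 2 - \frac{1}{7 \left(11424 - -8573\right)} = 2 - \frac{1}{7 \left(11424 + \left(-4465 + 13038\right)\right)} = 2 - \frac{1}{7 \left(11424 + 8573\right)} = 2 - \frac{1}{7 \cdot 19997} = 2 - \frac{1}{139979} = \frac{279957}{139979} \approx 2.0$)
$A{\left(L \right)} = \sqrt{3} \sqrt{L}$ ($A{\left(L \right)} = \sqrt{L + 2 L} = \sqrt{3 L} = \sqrt{3} \sqrt{L}$)
$\left(A{\left(-39 \right)} + F\right) + \left(1694 - -2201\right) = \left(\sqrt{3} \sqrt{-39} + \frac{279957}{139979}\right) + \left(1694 - -2201\right) = \left(\sqrt{3} i \sqrt{39} + \frac{279957}{139979}\right) + \left(1694 + 2201\right) = \left(3 i \sqrt{13} + \frac{279957}{139979}\right) + 3895 = \left(\frac{279957}{139979} + 3 i \sqrt{13}\right) + 3895 = \frac{545498162}{139979} + 3 i \sqrt{13}$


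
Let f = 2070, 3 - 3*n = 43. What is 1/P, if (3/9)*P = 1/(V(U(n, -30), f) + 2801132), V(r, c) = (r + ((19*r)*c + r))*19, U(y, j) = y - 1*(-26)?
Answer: 36801100/9 ≈ 4.0890e+6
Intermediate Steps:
n = -40/3 (n = 1 - ⅓*43 = 1 - 43/3 = -40/3 ≈ -13.333)
U(y, j) = 26 + y (U(y, j) = y + 26 = 26 + y)
V(r, c) = 38*r + 361*c*r (V(r, c) = (r + (19*c*r + r))*19 = (r + (r + 19*c*r))*19 = (2*r + 19*c*r)*19 = 38*r + 361*c*r)
P = 9/36801100 (P = 3/(19*(26 - 40/3)*(2 + 19*2070) + 2801132) = 3/(19*(38/3)*(2 + 39330) + 2801132) = 3/(19*(38/3)*39332 + 2801132) = 3/(28397704/3 + 2801132) = 3/(36801100/3) = 3*(3/36801100) = 9/36801100 ≈ 2.4456e-7)
1/P = 1/(9/36801100) = 36801100/9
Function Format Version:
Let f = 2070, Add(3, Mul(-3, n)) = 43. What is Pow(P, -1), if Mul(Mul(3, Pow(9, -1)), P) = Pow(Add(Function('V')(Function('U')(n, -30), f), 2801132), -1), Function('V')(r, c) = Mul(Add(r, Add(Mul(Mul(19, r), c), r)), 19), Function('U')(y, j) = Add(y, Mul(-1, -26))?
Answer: Rational(36801100, 9) ≈ 4.0890e+6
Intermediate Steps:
n = Rational(-40, 3) (n = Add(1, Mul(Rational(-1, 3), 43)) = Add(1, Rational(-43, 3)) = Rational(-40, 3) ≈ -13.333)
Function('U')(y, j) = Add(26, y) (Function('U')(y, j) = Add(y, 26) = Add(26, y))
Function('V')(r, c) = Add(Mul(38, r), Mul(361, c, r)) (Function('V')(r, c) = Mul(Add(r, Add(Mul(19, c, r), r)), 19) = Mul(Add(r, Add(r, Mul(19, c, r))), 19) = Mul(Add(Mul(2, r), Mul(19, c, r)), 19) = Add(Mul(38, r), Mul(361, c, r)))
P = Rational(9, 36801100) (P = Mul(3, Pow(Add(Mul(19, Add(26, Rational(-40, 3)), Add(2, Mul(19, 2070))), 2801132), -1)) = Mul(3, Pow(Add(Mul(19, Rational(38, 3), Add(2, 39330)), 2801132), -1)) = Mul(3, Pow(Add(Mul(19, Rational(38, 3), 39332), 2801132), -1)) = Mul(3, Pow(Add(Rational(28397704, 3), 2801132), -1)) = Mul(3, Pow(Rational(36801100, 3), -1)) = Mul(3, Rational(3, 36801100)) = Rational(9, 36801100) ≈ 2.4456e-7)
Pow(P, -1) = Pow(Rational(9, 36801100), -1) = Rational(36801100, 9)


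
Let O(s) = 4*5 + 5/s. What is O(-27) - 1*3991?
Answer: -107222/27 ≈ -3971.2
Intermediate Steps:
O(s) = 20 + 5/s
O(-27) - 1*3991 = (20 + 5/(-27)) - 1*3991 = (20 + 5*(-1/27)) - 3991 = (20 - 5/27) - 3991 = 535/27 - 3991 = -107222/27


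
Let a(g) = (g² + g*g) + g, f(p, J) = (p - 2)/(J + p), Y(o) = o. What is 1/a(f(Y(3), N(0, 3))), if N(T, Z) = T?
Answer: 9/5 ≈ 1.8000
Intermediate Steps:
f(p, J) = (-2 + p)/(J + p)
a(g) = g + 2*g² (a(g) = (g² + g²) + g = 2*g² + g = g + 2*g²)
1/a(f(Y(3), N(0, 3))) = 1/(((-2 + 3)/(0 + 3))*(1 + 2*((-2 + 3)/(0 + 3)))) = 1/((1/3)*(1 + 2*(1/3))) = 1/(((⅓)*1)*(1 + 2*((⅓)*1))) = 1/((1 + 2*(⅓))/3) = 1/((1 + ⅔)/3) = 1/((⅓)*(5/3)) = 1/(5/9) = 9/5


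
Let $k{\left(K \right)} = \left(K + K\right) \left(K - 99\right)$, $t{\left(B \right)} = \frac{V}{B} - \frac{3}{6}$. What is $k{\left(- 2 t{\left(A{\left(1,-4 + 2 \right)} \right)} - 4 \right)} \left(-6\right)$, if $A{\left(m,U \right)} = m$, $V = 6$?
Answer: $-20520$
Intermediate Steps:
$t{\left(B \right)} = - \frac{1}{2} + \frac{6}{B}$ ($t{\left(B \right)} = \frac{6}{B} - \frac{3}{6} = \frac{6}{B} - \frac{1}{2} = - \frac{1}{2} + \frac{6}{B}$)
$k{\left(K \right)} = 2 K \left(-99 + K\right)$
$k{\left(- 2 t{\left(A{\left(1,-4 + 2 \right)} \right)} - 4 \right)} \left(-6\right) = 2 \left(- 2 \frac{12 - 1}{2 \cdot 1} - 4\right) \left(-99 - \left(4 + 2 \frac{12 - 1}{2 \cdot 1}\right)\right) \left(-6\right) = 2 \left(- 2 \cdot \frac{1}{2} \cdot 1 \left(12 - 1\right) - 4\right) \left(-99 - \left(4 + 2 \cdot \frac{1}{2} \cdot 1 \left(12 - 1\right)\right)\right) \left(-6\right) = 2 \left(- 2 \cdot \frac{1}{2} \cdot 1 \cdot 11 - 4\right) \left(-99 - \left(4 + 2 \cdot \frac{1}{2} \cdot 1 \cdot 11\right)\right) \left(-6\right) = 2 \left(\left(-2\right) \frac{11}{2} - 4\right) \left(-99 - 15\right) \left(-6\right) = 2 \left(-11 - 4\right) \left(-99 - 15\right) \left(-6\right) = 2 \left(-15\right) \left(-99 - 15\right) \left(-6\right) = 2 \left(-15\right) \left(-114\right) \left(-6\right) = 3420 \left(-6\right) = -20520$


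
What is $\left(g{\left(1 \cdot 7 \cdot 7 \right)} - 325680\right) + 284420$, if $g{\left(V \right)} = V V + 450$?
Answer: $-38409$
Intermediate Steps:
$g{\left(V \right)} = 450 + V^{2}$ ($g{\left(V \right)} = V^{2} + 450 = 450 + V^{2}$)
$\left(g{\left(1 \cdot 7 \cdot 7 \right)} - 325680\right) + 284420 = \left(\left(450 + \left(1 \cdot 7 \cdot 7\right)^{2}\right) - 325680\right) + 284420 = \left(\left(450 + \left(7 \cdot 7\right)^{2}\right) - 325680\right) + 284420 = \left(\left(450 + 49^{2}\right) - 325680\right) + 284420 = \left(\left(450 + 2401\right) - 325680\right) + 284420 = \left(2851 - 325680\right) + 284420 = -322829 + 284420 = -38409$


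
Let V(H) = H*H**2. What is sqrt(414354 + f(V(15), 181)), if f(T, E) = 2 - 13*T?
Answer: sqrt(370481) ≈ 608.67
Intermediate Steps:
V(H) = H**3
sqrt(414354 + f(V(15), 181)) = sqrt(414354 + (2 - 13*15**3)) = sqrt(414354 + (2 - 13*3375)) = sqrt(414354 + (2 - 43875)) = sqrt(414354 - 43873) = sqrt(370481)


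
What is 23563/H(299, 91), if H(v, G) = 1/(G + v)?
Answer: 9189570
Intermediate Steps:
23563/H(299, 91) = 23563/(1/(91 + 299)) = 23563/(1/390) = 23563*390 = 9189570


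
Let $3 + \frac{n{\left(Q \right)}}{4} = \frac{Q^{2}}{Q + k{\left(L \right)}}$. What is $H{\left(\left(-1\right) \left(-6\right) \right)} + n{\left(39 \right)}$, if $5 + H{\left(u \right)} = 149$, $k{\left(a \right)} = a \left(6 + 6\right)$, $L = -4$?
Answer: $-544$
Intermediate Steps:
$k{\left(a \right)} = 12 a$ ($k{\left(a \right)} = a 12 = 12 a$)
$H{\left(u \right)} = 144$ ($H{\left(u \right)} = -5 + 149 = 144$)
$n{\left(Q \right)} = -12 + \frac{4 Q^{2}}{-48 + Q}$ ($n{\left(Q \right)} = -12 + 4 \frac{Q^{2}}{Q + 12 \left(-4\right)} = -12 + 4 \frac{Q^{2}}{Q - 48} = -12 + 4 \frac{Q^{2}}{-48 + Q} = -12 + \frac{4 Q^{2}}{-48 + Q}$)
$H{\left(\left(-1\right) \left(-6\right) \right)} + n{\left(39 \right)} = 144 + \frac{4 \left(144 + 39^{2} - 117\right)}{-48 + 39} = 144 + \frac{4 \left(144 + 1521 - 117\right)}{-9} = 144 + 4 \left(- \frac{1}{9}\right) 1548 = 144 - 688 = -544$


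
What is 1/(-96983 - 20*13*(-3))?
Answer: -1/96203 ≈ -1.0395e-5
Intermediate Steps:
1/(-96983 - 20*13*(-3)) = 1/(-96983 - 260*(-3)) = 1/(-96983 + 780) = 1/(-96203) = -1/96203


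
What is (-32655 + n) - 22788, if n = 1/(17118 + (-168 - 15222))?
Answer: -95805503/1728 ≈ -55443.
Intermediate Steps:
n = 1/1728 (n = 1/(17118 - 15390) = 1/1728 ≈ 0.00057870)
(-32655 + n) - 22788 = (-32655 + 1/1728) - 22788 = -56427839/1728 - 22788 = -95805503/1728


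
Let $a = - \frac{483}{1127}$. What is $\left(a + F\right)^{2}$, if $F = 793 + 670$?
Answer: $\frac{104816644}{49} \approx 2.1391 \cdot 10^{6}$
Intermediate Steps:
$a = - \frac{3}{7}$ ($a = \left(-483\right) \frac{1}{1127} = - \frac{3}{7} \approx -0.42857$)
$F = 1463$
$\left(a + F\right)^{2} = \left(- \frac{3}{7} + 1463\right)^{2} = \left(\frac{10238}{7}\right)^{2} = \frac{104816644}{49}$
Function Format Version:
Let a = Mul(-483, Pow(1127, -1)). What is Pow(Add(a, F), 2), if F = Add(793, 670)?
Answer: Rational(104816644, 49) ≈ 2.1391e+6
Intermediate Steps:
a = Rational(-3, 7) (a = Mul(-483, Rational(1, 1127)) = Rational(-3, 7) ≈ -0.42857)
F = 1463
Pow(Add(a, F), 2) = Pow(Add(Rational(-3, 7), 1463), 2) = Pow(Rational(10238, 7), 2) = Rational(104816644, 49)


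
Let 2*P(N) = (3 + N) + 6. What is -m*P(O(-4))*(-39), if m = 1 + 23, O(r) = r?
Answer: 2340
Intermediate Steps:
m = 24
P(N) = 9/2 + N/2 (P(N) = ((3 + N) + 6)/2 = (9 + N)/2 = 9/2 + N/2)
-m*P(O(-4))*(-39) = -24*(9/2 + (½)*(-4))*(-39) = -24*(9/2 - 2)*(-39) = -24*(5/2)*(-39) = -60*(-39) = -1*(-2340) = 2340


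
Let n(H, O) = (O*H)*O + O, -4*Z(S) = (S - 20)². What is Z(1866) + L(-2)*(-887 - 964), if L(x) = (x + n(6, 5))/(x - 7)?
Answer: -820462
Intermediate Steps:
Z(S) = -(-20 + S)²/4 (Z(S) = -(S - 20)²/4 = -(-20 + S)²/4)
n(H, O) = O + H*O² (n(H, O) = (H*O)*O + O = H*O² + O = O + H*O²)
L(x) = (155 + x)/(-7 + x) (L(x) = (x + 5*(1 + 6*5))/(x - 7) = (x + 5*(1 + 30))/(-7 + x) = (x + 5*31)/(-7 + x) = (x + 155)/(-7 + x) = (155 + x)/(-7 + x))
Z(1866) + L(-2)*(-887 - 964) = -(-20 + 1866)²/4 + ((155 - 2)/(-7 - 2))*(-887 - 964) = -¼*1846² + (153/(-9))*(-1851) = -¼*3407716 - ⅑*153*(-1851) = -851929 - 17*(-1851) = -851929 + 31467 = -820462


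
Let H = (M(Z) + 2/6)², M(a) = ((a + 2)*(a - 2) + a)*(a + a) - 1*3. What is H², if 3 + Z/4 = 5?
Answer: 112392565559296/81 ≈ 1.3876e+12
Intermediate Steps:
Z = 8 (Z = -12 + 4*5 = -12 + 20 = 8)
M(a) = -3 + 2*a*(a + (-2 + a)*(2 + a)) (M(a) = ((2 + a)*(-2 + a) + a)*(2*a) - 3 = ((-2 + a)*(2 + a) + a)*(2*a) - 3 = (a + (-2 + a)*(2 + a))*(2*a) - 3 = 2*a*(a + (-2 + a)*(2 + a)) - 3 = -3 + 2*a*(a + (-2 + a)*(2 + a)))
H = 10601536/9 (H = ((-3 - 8*8 + 2*8² + 2*8³) + 2/6)² = ((-3 - 64 + 2*64 + 2*512) + 2*(⅙))² = ((-3 - 64 + 128 + 1024) + ⅓)² = (1085 + ⅓)² = (3256/3)² = 10601536/9 ≈ 1.1779e+6)
H² = (10601536/9)² = 112392565559296/81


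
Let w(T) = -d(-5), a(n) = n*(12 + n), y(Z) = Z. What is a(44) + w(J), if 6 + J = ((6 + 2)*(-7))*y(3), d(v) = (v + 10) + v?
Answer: 2464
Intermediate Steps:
d(v) = 10 + 2*v (d(v) = (10 + v) + v = 10 + 2*v)
J = -174 (J = -6 + ((6 + 2)*(-7))*3 = -6 + (8*(-7))*3 = -6 - 56*3 = -6 - 168 = -174)
w(T) = 0 (w(T) = -(10 + 2*(-5)) = -(10 - 10) = -1*0 = 0)
a(44) + w(J) = 44*(12 + 44) + 0 = 44*56 + 0 = 2464 + 0 = 2464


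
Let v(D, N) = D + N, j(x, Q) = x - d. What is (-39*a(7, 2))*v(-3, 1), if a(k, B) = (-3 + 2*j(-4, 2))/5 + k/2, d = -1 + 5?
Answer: -117/5 ≈ -23.400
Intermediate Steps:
d = 4
j(x, Q) = -4 + x (j(x, Q) = x - 1*4 = x - 4 = -4 + x)
a(k, B) = -19/5 + k/2 (a(k, B) = (-3 + 2*(-4 - 4))/5 + k/2 = (-3 + 2*(-8))*(1/5) + k*(1/2) = (-3 - 16)*(1/5) + k/2 = -19*1/5 + k/2 = -19/5 + k/2)
(-39*a(7, 2))*v(-3, 1) = (-39*(-19/5 + (1/2)*7))*(-3 + 1) = -39*(-19/5 + 7/2)*(-2) = -39*(-3/10)*(-2) = (117/10)*(-2) = -117/5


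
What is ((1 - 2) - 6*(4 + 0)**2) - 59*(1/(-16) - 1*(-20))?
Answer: -20373/16 ≈ -1273.3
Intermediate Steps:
((1 - 2) - 6*(4 + 0)**2) - 59*(1/(-16) - 1*(-20)) = (-1 - 6*4**2) - 59*(-1/16 + 20) = (-1 - 6*16) - 59*319/16 = (-1 - 96) - 18821/16 = -97 - 18821/16 = -20373/16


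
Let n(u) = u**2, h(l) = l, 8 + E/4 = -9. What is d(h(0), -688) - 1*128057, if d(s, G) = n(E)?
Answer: -123433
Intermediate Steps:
E = -68 (E = -32 + 4*(-9) = -32 - 36 = -68)
d(s, G) = 4624 (d(s, G) = (-68)**2 = 4624)
d(h(0), -688) - 1*128057 = 4624 - 1*128057 = 4624 - 128057 = -123433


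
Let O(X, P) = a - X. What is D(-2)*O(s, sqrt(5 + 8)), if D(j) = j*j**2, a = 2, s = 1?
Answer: -8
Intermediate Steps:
D(j) = j**3
O(X, P) = 2 - X
D(-2)*O(s, sqrt(5 + 8)) = (-2)**3*(2 - 1*1) = -8*(2 - 1) = -8*1 = -8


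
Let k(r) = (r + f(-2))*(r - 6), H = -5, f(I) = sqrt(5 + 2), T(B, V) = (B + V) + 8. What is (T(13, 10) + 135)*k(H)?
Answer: 9130 - 1826*sqrt(7) ≈ 4298.9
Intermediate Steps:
T(B, V) = 8 + B + V
f(I) = sqrt(7)
k(r) = (-6 + r)*(r + sqrt(7)) (k(r) = (r + sqrt(7))*(r - 6) = (r + sqrt(7))*(-6 + r) = (-6 + r)*(r + sqrt(7)))
(T(13, 10) + 135)*k(H) = ((8 + 13 + 10) + 135)*((-5)**2 - 6*(-5) - 6*sqrt(7) - 5*sqrt(7)) = (31 + 135)*(25 + 30 - 6*sqrt(7) - 5*sqrt(7)) = 166*(55 - 11*sqrt(7)) = 9130 - 1826*sqrt(7)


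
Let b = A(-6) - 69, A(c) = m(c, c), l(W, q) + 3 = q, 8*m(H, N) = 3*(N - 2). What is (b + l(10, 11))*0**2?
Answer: 0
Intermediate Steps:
m(H, N) = -3/4 + 3*N/8 (m(H, N) = (3*(N - 2))/8 = (3*(-2 + N))/8 = (-6 + 3*N)/8 = -3/4 + 3*N/8)
l(W, q) = -3 + q
A(c) = -3/4 + 3*c/8
b = -72 (b = (-3/4 + (3/8)*(-6)) - 69 = (-3/4 - 9/4) - 69 = -3 - 69 = -72)
(b + l(10, 11))*0**2 = (-72 + (-3 + 11))*0**2 = (-72 + 8)*0 = -64*0 = 0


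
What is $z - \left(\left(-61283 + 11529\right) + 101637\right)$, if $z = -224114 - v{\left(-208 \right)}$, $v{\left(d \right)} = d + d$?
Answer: $-275581$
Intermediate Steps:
$v{\left(d \right)} = 2 d$
$z = -223698$ ($z = -224114 - 2 \left(-208\right) = -224114 - -416 = -224114 + 416 = -223698$)
$z - \left(\left(-61283 + 11529\right) + 101637\right) = -223698 - \left(\left(-61283 + 11529\right) + 101637\right) = -223698 - \left(-49754 + 101637\right) = -223698 - 51883 = -275581$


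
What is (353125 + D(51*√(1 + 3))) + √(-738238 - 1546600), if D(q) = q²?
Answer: 363529 + I*√2284838 ≈ 3.6353e+5 + 1511.6*I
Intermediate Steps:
(353125 + D(51*√(1 + 3))) + √(-738238 - 1546600) = (353125 + (51*√(1 + 3))²) + √(-738238 - 1546600) = (353125 + (51*√4)²) + √(-2284838) = (353125 + (51*2)²) + I*√2284838 = (353125 + 102²) + I*√2284838 = (353125 + 10404) + I*√2284838 = 363529 + I*√2284838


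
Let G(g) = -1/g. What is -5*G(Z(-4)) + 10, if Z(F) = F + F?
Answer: 75/8 ≈ 9.3750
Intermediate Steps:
Z(F) = 2*F
-5*G(Z(-4)) + 10 = -(-5)/(2*(-4)) + 10 = -(-5)/(-8) + 10 = -(-5)*(-1)/8 + 10 = -5*⅛ + 10 = -5/8 + 10 = 75/8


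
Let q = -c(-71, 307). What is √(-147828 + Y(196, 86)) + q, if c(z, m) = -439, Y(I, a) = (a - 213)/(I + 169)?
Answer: 439 + I*√19694431655/365 ≈ 439.0 + 384.48*I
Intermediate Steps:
Y(I, a) = (-213 + a)/(169 + I)
q = 439 (q = -1*(-439) = 439)
√(-147828 + Y(196, 86)) + q = √(-147828 + (-213 + 86)/(169 + 196)) + 439 = √(-147828 - 127/365) + 439 = √(-53957347/365) + 439 = I*√19694431655/365 + 439 = 439 + I*√19694431655/365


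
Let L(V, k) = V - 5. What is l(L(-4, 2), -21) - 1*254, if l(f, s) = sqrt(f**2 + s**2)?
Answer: -254 + 3*sqrt(58) ≈ -231.15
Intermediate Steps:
L(V, k) = -5 + V
l(L(-4, 2), -21) - 1*254 = sqrt((-5 - 4)**2 + (-21)**2) - 1*254 = sqrt((-9)**2 + 441) - 254 = sqrt(81 + 441) - 254 = sqrt(522) - 254 = 3*sqrt(58) - 254 = -254 + 3*sqrt(58)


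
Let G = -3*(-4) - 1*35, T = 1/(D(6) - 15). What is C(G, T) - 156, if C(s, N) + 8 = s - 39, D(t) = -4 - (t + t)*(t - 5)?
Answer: -226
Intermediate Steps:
D(t) = -4 - 2*t*(-5 + t)
T = -1/31 (T = 1/((-4 - 2*6² + 10*6) - 15) = 1/((-4 - 2*36 + 60) - 15) = 1/((-4 - 72 + 60) - 15) = 1/(-16 - 15) = 1/(-31) = -1/31 ≈ -0.032258)
G = -23 (G = 12 - 35 = -23)
C(s, N) = -47 + s (C(s, N) = -8 + (s - 39) = -8 + (-39 + s) = -47 + s)
C(G, T) - 156 = (-47 - 23) - 156 = -70 - 156 = -226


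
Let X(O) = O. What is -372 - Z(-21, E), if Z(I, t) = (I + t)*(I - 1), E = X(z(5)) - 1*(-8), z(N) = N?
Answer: -548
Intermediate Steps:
E = 13 (E = 5 - 1*(-8) = 5 + 8 = 13)
Z(I, t) = (-1 + I)*(I + t) (Z(I, t) = (I + t)*(-1 + I) = (-1 + I)*(I + t))
-372 - Z(-21, E) = -372 - ((-21)**2 - 1*(-21) - 1*13 - 21*13) = -372 - (441 + 21 - 13 - 273) = -372 - 1*176 = -372 - 176 = -548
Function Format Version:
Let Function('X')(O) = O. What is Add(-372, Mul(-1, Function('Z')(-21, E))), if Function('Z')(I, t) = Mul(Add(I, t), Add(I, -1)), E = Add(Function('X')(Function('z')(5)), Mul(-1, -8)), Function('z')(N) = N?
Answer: -548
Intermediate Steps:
E = 13 (E = Add(5, Mul(-1, -8)) = Add(5, 8) = 13)
Function('Z')(I, t) = Mul(Add(-1, I), Add(I, t)) (Function('Z')(I, t) = Mul(Add(I, t), Add(-1, I)) = Mul(Add(-1, I), Add(I, t)))
Add(-372, Mul(-1, Function('Z')(-21, E))) = Add(-372, Mul(-1, Add(Pow(-21, 2), Mul(-1, -21), Mul(-1, 13), Mul(-21, 13)))) = Add(-372, Mul(-1, Add(441, 21, -13, -273))) = Add(-372, Mul(-1, 176)) = Add(-372, -176) = -548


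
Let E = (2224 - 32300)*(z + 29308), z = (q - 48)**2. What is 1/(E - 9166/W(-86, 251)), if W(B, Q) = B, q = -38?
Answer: -43/47468104089 ≈ -9.0587e-10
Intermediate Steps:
z = 7396 (z = (-38 - 48)**2 = (-86)**2 = 7396)
E = -1103909504 (E = (2224 - 32300)*(7396 + 29308) = -30076*36704 = -1103909504)
1/(E - 9166/W(-86, 251)) = 1/(-1103909504 - 9166/(-86)) = 1/(-1103909504 - 9166*(-1/86)) = 1/(-1103909504 + 4583/43) = 1/(-47468104089/43) = -43/47468104089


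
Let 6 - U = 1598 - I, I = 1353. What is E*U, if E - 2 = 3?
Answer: -1195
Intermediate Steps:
E = 5 (E = 2 + 3 = 5)
U = -239 (U = 6 - (1598 - 1*1353) = 6 - (1598 - 1353) = 6 - 1*245 = 6 - 245 = -239)
E*U = 5*(-239) = -1195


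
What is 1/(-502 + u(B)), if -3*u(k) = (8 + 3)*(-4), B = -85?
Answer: -3/1462 ≈ -0.0020520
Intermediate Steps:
u(k) = 44/3 (u(k) = -(8 + 3)*(-4)/3 = -11*(-4)/3 = -1/3*(-44) = 44/3)
1/(-502 + u(B)) = 1/(-502 + 44/3) = 1/(-1462/3) = -3/1462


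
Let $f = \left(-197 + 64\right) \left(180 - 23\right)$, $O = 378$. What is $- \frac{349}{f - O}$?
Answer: $\frac{349}{21259} \approx 0.016417$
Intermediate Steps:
$f = -20881$ ($f = \left(-133\right) 157 = -20881$)
$- \frac{349}{f - O} = - \frac{349}{-20881 - 378} = - \frac{349}{-21259} = \left(-349\right) \left(- \frac{1}{21259}\right) = \frac{349}{21259}$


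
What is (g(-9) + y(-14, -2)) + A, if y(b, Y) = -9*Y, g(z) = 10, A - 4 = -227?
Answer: -195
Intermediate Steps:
A = -223 (A = 4 - 227 = -223)
(g(-9) + y(-14, -2)) + A = (10 - 9*(-2)) - 223 = (10 + 18) - 223 = 28 - 223 = -195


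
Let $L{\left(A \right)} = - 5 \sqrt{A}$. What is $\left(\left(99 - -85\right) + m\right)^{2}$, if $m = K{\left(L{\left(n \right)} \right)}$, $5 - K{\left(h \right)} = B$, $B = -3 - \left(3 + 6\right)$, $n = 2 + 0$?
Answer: $40401$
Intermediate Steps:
$n = 2$
$B = -12$ ($B = -3 - 9 = -12$)
$K{\left(h \right)} = 17$ ($K{\left(h \right)} = 5 - -12 = 5 + 12 = 17$)
$m = 17$
$\left(\left(99 - -85\right) + m\right)^{2} = \left(\left(99 - -85\right) + 17\right)^{2} = \left(\left(99 + 85\right) + 17\right)^{2} = \left(184 + 17\right)^{2} = 201^{2} = 40401$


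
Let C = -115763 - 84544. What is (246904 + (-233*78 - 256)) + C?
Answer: 28167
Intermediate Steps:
C = -200307
(246904 + (-233*78 - 256)) + C = (246904 + (-233*78 - 256)) - 200307 = (246904 + (-18174 - 256)) - 200307 = (246904 - 18430) - 200307 = 228474 - 200307 = 28167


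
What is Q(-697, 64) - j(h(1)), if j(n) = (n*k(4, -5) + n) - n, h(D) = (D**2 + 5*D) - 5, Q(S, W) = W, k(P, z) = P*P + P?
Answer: 44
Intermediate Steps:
k(P, z) = P + P**2 (k(P, z) = P**2 + P = P + P**2)
h(D) = -5 + D**2 + 5*D
j(n) = 20*n (j(n) = (n*(4*(1 + 4)) + n) - n = (n*(4*5) + n) - n = (n*20 + n) - n = (20*n + n) - n = 21*n - n = 20*n)
Q(-697, 64) - j(h(1)) = 64 - 20*(-5 + 1**2 + 5*1) = 64 - 20*(-5 + 1 + 5) = 64 - 20 = 44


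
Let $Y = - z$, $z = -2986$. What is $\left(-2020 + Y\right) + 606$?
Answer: $1572$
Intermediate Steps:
$Y = 2986$ ($Y = \left(-1\right) \left(-2986\right) = 2986$)
$\left(-2020 + Y\right) + 606 = \left(-2020 + 2986\right) + 606 = 966 + 606 = 1572$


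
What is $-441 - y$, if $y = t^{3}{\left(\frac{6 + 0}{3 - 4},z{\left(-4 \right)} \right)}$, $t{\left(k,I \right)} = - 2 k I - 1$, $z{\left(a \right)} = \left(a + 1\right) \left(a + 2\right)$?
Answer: $-358352$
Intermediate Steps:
$z{\left(a \right)} = \left(1 + a\right) \left(2 + a\right)$
$t{\left(k,I \right)} = -1 - 2 I k$ ($t{\left(k,I \right)} = - 2 I k - 1 = -1 - 2 I k$)
$y = 357911$ ($y = \left(-1 - 2 \left(2 + \left(-4\right)^{2} + 3 \left(-4\right)\right) \frac{6 + 0}{3 - 4}\right)^{3} = \left(-1 - 2 \left(2 + 16 - 12\right) \frac{6}{-1}\right)^{3} = \left(-1 - 12 \cdot 6 \left(-1\right)\right)^{3} = \left(-1 - 12 \left(-6\right)\right)^{3} = \left(-1 + 72\right)^{3} = 71^{3} = 357911$)
$-441 - y = -441 - 357911 = -358352$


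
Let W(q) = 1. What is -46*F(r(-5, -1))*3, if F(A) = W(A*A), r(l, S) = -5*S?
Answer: -138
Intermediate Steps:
F(A) = 1
-46*F(r(-5, -1))*3 = -46*1*3 = -46*3 = -138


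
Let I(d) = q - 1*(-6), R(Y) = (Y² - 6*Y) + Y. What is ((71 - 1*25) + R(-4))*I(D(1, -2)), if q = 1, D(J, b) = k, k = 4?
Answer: 574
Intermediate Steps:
D(J, b) = 4
R(Y) = Y² - 5*Y
I(d) = 7 (I(d) = 1 - 1*(-6) = 1 + 6 = 7)
((71 - 1*25) + R(-4))*I(D(1, -2)) = ((71 - 1*25) - 4*(-5 - 4))*7 = ((71 - 25) - 4*(-9))*7 = (46 + 36)*7 = 82*7 = 574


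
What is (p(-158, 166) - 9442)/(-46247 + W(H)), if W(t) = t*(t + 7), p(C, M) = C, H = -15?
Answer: 9600/46127 ≈ 0.20812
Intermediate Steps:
W(t) = t*(7 + t)
(p(-158, 166) - 9442)/(-46247 + W(H)) = (-158 - 9442)/(-46247 - 15*(7 - 15)) = -9600/(-46247 - 15*(-8)) = -9600/(-46247 + 120) = -9600/(-46127) = -9600*(-1/46127) = 9600/46127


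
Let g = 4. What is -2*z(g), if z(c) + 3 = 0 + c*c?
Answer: -26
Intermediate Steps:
z(c) = -3 + c**2 (z(c) = -3 + (0 + c*c) = -3 + (0 + c**2) = -3 + c**2)
-2*z(g) = -2*(-3 + 4**2) = -2*(-3 + 16) = -2*13 = -26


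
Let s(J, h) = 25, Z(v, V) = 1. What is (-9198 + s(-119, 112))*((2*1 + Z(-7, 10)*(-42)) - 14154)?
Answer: 130201562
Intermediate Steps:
(-9198 + s(-119, 112))*((2*1 + Z(-7, 10)*(-42)) - 14154) = (-9198 + 25)*((2*1 + 1*(-42)) - 14154) = -9173*((2 - 42) - 14154) = -9173*(-40 - 14154) = -9173*(-14194) = 130201562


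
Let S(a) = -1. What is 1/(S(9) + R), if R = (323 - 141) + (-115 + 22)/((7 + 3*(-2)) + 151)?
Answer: 152/27419 ≈ 0.0055436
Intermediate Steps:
R = 27571/152 (R = 182 - 93/((7 - 6) + 151) = 182 - 93/(1 + 151) = 182 - 93/152 = 27571/152 ≈ 181.39)
1/(S(9) + R) = 1/(-1 + 27571/152) = 1/(27419/152) = 152/27419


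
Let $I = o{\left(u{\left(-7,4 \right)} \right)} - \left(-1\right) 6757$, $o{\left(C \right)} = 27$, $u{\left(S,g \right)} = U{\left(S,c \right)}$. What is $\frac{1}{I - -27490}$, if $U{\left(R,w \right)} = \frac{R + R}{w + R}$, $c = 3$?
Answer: $\frac{1}{34274} \approx 2.9177 \cdot 10^{-5}$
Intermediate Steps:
$U{\left(R,w \right)} = \frac{2 R}{R + w}$
$u{\left(S,g \right)} = \frac{2 S}{3 + S}$ ($u{\left(S,g \right)} = \frac{2 S}{S + 3} = \frac{2 S}{3 + S}$)
$I = 6784$ ($I = 27 - \left(-1\right) 6757 = 27 - -6757 = 27 + 6757 = 6784$)
$\frac{1}{I - -27490} = \frac{1}{6784 - -27490} = \frac{1}{6784 + 27490} = \frac{1}{34274}$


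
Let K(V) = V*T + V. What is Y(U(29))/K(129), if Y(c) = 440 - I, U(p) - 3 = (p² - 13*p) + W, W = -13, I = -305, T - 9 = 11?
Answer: 745/2709 ≈ 0.27501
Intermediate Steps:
T = 20 (T = 9 + 11 = 20)
K(V) = 21*V (K(V) = V*20 + V = 20*V + V = 21*V)
U(p) = -10 + p² - 13*p (U(p) = 3 + ((p² - 13*p) - 13) = 3 + (-13 + p² - 13*p) = -10 + p² - 13*p)
Y(c) = 745 (Y(c) = 440 - 1*(-305) = 440 + 305 = 745)
Y(U(29))/K(129) = 745/((21*129)) = 745/2709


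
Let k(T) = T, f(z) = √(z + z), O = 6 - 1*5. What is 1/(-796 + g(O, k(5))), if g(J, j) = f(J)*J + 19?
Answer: -777/603727 - √2/603727 ≈ -0.0012893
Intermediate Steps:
O = 1 (O = 6 - 5 = 1)
f(z) = √2*√z (f(z) = √(2*z) = √2*√z)
g(J, j) = 19 + √2*J^(3/2) (g(J, j) = (√2*√J)*J + 19 = √2*J^(3/2) + 19 = 19 + √2*J^(3/2))
1/(-796 + g(O, k(5))) = 1/(-796 + (19 + √2*1^(3/2))) = 1/(-796 + (19 + √2*1)) = 1/(-796 + (19 + √2)) = 1/(-777 + √2)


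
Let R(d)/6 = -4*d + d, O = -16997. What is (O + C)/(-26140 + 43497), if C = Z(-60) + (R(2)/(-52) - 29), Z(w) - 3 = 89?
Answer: -12949/13273 ≈ -0.97559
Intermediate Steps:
Z(w) = 92 (Z(w) = 3 + 89 = 92)
R(d) = -18*d (R(d) = 6*(-4*d + d) = 6*(-3*d) = -18*d)
C = 828/13 (C = 92 + ((-18*2)/(-52) - 29) = 92 + (-1/52*(-36) - 29) = 92 + (9/13 - 29) = 92 - 368/13 = 828/13 ≈ 63.692)
(O + C)/(-26140 + 43497) = (-16997 + 828/13)/(-26140 + 43497) = -220133/13/17357 = -220133/13*1/17357 = -12949/13273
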